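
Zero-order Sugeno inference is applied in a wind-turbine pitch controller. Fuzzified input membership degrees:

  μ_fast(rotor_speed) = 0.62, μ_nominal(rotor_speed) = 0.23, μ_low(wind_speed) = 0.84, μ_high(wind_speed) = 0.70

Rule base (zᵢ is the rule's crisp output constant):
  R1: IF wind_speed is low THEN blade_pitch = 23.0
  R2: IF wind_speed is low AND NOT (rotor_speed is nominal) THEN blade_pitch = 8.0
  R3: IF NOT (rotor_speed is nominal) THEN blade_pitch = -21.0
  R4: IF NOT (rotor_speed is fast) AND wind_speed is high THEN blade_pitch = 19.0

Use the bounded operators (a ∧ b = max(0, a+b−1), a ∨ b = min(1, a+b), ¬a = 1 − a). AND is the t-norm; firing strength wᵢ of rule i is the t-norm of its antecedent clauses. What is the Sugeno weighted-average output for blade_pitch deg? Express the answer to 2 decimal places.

4.15

R1 (z=23.0): low=0.84 → w = 0.84
R2 (z=8.0): low=0.84, ¬nominal=1−0.23=0.77; AND[max(0, a+b−1)] → w = 0.61
R3 (z=-21.0): ¬nominal=1−0.23=0.77 → w = 0.77
R4 (z=19.0): ¬fast=1−0.62=0.38, high=0.70; AND[max(0, a+b−1)] → w = 0.08
Weighted average = (0.84·23.0 + 0.61·8.0 + 0.77·-21.0 + 0.08·19.0) / (0.84 + 0.61 + 0.77 + 0.08)
  = 9.5500 / 2.3000 = 4.15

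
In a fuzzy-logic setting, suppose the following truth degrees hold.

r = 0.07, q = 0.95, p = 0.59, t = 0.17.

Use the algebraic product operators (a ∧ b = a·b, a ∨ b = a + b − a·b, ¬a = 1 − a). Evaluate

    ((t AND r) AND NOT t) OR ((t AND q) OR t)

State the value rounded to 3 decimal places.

0.311

t AND r = a·b on (0.1700, 0.0700) = 0.0119
NOT t = 1 − 0.1700 = 0.8300
(t AND r) AND NOT t = a·b on (0.0119, 0.8300) = 0.0099
t AND q = a·b on (0.1700, 0.9500) = 0.1615
(t AND q) OR t = a + b − a·b on (0.1615, 0.1700) = 0.3040
((t AND r) AND NOT t) OR ((t AND q) OR t) = a + b − a·b on (0.0099, 0.3040) = 0.3109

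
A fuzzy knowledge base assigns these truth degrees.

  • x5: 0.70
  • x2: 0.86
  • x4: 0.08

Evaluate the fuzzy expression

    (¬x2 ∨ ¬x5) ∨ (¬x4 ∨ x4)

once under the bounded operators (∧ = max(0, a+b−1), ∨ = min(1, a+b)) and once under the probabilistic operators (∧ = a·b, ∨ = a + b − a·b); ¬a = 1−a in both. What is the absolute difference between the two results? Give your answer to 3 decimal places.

Under bounded:
  ¬x2 = 1 − 0.86 = 0.14
  ¬x5 = 1 − 0.70 = 0.30
  ¬x2 ∨ ¬x5 = min(1, a+b) on (0.14, 0.30) = 0.44
  ¬x4 = 1 − 0.08 = 0.92
  ¬x4 ∨ x4 = min(1, a+b) on (0.92, 0.08) = 1.00
  (¬x2 ∨ ¬x5) ∨ (¬x4 ∨ x4) = min(1, a+b) on (0.44, 1.00) = 1.00
  → value = 1.0000
Under probabilistic:
  ¬x2 = 1 − 0.8600 = 0.1400
  ¬x5 = 1 − 0.7000 = 0.3000
  ¬x2 ∨ ¬x5 = a + b − a·b on (0.1400, 0.3000) = 0.3980
  ¬x4 = 1 − 0.0800 = 0.9200
  ¬x4 ∨ x4 = a + b − a·b on (0.9200, 0.0800) = 0.9264
  (¬x2 ∨ ¬x5) ∨ (¬x4 ∨ x4) = a + b − a·b on (0.3980, 0.9264) = 0.9557
  → value = 0.9557
|1.0000 − 0.9557| = 0.044

0.044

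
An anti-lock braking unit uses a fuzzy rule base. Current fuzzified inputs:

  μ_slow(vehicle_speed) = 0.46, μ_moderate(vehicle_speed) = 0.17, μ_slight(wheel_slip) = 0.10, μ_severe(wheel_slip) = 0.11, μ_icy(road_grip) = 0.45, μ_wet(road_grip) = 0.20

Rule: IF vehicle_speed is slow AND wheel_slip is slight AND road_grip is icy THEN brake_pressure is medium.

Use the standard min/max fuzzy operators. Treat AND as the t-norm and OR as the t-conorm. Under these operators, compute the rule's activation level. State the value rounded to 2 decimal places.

firing strength: slow=0.46, slight=0.10, icy=0.45; AND[min(a, b)] → w = 0.10

0.10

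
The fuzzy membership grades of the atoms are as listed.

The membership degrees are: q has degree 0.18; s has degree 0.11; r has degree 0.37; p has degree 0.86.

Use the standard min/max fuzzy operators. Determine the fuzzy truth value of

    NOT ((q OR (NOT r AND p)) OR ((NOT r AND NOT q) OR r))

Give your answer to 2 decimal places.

NOT r = 1 − 0.37 = 0.63
NOT r AND p = min(a, b) on (0.63, 0.86) = 0.63
q OR (NOT r AND p) = max(a, b) on (0.18, 0.63) = 0.63
NOT r = 1 − 0.37 = 0.63
NOT q = 1 − 0.18 = 0.82
NOT r AND NOT q = min(a, b) on (0.63, 0.82) = 0.63
(NOT r AND NOT q) OR r = max(a, b) on (0.63, 0.37) = 0.63
(q OR (NOT r AND p)) OR ((NOT r AND NOT q) OR r) = max(a, b) on (0.63, 0.63) = 0.63
NOT ((q OR (NOT r AND p)) OR ((NOT r AND NOT q) OR r)) = 1 − 0.63 = 0.37

0.37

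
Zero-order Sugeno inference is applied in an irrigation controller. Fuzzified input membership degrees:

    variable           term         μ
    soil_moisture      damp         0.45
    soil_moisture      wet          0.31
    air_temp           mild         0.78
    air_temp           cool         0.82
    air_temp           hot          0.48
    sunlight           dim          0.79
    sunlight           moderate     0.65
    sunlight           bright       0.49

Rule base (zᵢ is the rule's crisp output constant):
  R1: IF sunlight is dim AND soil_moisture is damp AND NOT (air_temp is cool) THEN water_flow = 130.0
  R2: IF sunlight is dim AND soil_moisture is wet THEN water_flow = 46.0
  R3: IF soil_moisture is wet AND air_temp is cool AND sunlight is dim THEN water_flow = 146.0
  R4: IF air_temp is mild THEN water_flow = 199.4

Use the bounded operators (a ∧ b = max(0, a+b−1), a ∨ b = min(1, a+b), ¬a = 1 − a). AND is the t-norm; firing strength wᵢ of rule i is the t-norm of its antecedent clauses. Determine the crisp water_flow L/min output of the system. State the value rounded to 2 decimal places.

181.97

R1 (z=130.0): dim=0.79, damp=0.45, ¬cool=1−0.82=0.18; AND[max(0, a+b−1)] → w = 0.00
R2 (z=46.0): dim=0.79, wet=0.31; AND[max(0, a+b−1)] → w = 0.10
R3 (z=146.0): wet=0.31, cool=0.82, dim=0.79; AND[max(0, a+b−1)] → w = 0.00
R4 (z=199.4): mild=0.78 → w = 0.78
Weighted average = (0.00·130.0 + 0.10·46.0 + 0.00·146.0 + 0.78·199.4) / (0.00 + 0.10 + 0.00 + 0.78)
  = 160.1320 / 0.8800 = 181.97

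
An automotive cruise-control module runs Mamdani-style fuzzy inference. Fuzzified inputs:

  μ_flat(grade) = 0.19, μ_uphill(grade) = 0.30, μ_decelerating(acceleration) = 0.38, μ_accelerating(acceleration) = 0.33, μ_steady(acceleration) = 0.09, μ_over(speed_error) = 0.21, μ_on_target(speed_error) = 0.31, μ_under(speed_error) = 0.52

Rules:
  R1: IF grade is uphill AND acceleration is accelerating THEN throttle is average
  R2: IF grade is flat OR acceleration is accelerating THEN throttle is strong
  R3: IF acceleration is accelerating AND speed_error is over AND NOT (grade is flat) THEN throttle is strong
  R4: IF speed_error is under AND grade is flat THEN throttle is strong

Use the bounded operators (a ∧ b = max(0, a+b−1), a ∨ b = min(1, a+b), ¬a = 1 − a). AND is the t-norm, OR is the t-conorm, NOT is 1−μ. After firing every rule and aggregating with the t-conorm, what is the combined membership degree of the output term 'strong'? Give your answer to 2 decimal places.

R1: uphill=0.30, accelerating=0.33; AND[max(0, a+b−1)] → w = 0.00
R2: flat=0.19, accelerating=0.33; OR[min(1, a+b)] → w = 0.52
R3: accelerating=0.33, over=0.21, ¬flat=1−0.19=0.81; AND[max(0, a+b−1)] → w = 0.00
R4: under=0.52, flat=0.19; AND[max(0, a+b−1)] → w = 0.00
Rules with consequent 'strong': {R2, R3, R4} → strengths 0.52, 0.00, 0.00
Aggregate via t-conorm [min(1, a+b)]: 0.52

0.52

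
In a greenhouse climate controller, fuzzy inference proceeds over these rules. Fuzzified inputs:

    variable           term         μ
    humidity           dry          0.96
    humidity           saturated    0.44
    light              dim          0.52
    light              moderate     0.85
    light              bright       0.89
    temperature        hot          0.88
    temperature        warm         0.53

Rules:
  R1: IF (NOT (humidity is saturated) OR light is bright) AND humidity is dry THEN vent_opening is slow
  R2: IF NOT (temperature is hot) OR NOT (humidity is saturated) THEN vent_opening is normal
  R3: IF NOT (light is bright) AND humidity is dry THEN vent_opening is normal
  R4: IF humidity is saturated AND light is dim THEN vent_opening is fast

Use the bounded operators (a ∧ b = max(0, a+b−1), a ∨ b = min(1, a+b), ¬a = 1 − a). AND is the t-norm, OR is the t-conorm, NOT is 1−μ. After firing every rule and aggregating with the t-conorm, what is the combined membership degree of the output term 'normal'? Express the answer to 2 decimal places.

0.75

R1: (¬saturated=1−0.44=0.56 OR bright=0.89) = 1.00; AND[max(0, a+b−1)] with dry=0.96 → w = 0.96
R2: ¬hot=1−0.88=0.12, ¬saturated=1−0.44=0.56; OR[min(1, a+b)] → w = 0.68
R3: ¬bright=1−0.89=0.11, dry=0.96; AND[max(0, a+b−1)] → w = 0.07
R4: saturated=0.44, dim=0.52; AND[max(0, a+b−1)] → w = 0.00
Rules with consequent 'normal': {R2, R3} → strengths 0.68, 0.07
Aggregate via t-conorm [min(1, a+b)]: 0.75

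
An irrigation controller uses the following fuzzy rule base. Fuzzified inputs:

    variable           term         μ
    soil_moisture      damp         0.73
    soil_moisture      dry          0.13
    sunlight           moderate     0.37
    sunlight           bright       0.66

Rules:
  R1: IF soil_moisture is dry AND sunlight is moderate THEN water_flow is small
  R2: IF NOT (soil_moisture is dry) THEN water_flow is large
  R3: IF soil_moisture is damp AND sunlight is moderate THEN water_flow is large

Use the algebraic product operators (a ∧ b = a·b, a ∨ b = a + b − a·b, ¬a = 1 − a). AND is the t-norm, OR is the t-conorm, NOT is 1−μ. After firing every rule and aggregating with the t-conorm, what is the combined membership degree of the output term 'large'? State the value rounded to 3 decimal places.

0.905

R1: dry=0.13, moderate=0.37; AND[a·b] → w = 0.0481
R2: ¬dry=1−0.13=0.87 → w = 0.8700
R3: damp=0.73, moderate=0.37; AND[a·b] → w = 0.2701
Rules with consequent 'large': {R2, R3} → strengths 0.8700, 0.2701
Aggregate via t-conorm [a + b − a·b]: 0.9051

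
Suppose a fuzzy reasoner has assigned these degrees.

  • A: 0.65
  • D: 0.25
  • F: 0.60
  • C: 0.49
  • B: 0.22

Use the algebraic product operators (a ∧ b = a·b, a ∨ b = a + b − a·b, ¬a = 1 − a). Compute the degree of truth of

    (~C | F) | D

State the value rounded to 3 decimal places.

~C = 1 − 0.4900 = 0.5100
~C | F = a + b − a·b on (0.5100, 0.6000) = 0.8040
(~C | F) | D = a + b − a·b on (0.8040, 0.2500) = 0.8530

0.853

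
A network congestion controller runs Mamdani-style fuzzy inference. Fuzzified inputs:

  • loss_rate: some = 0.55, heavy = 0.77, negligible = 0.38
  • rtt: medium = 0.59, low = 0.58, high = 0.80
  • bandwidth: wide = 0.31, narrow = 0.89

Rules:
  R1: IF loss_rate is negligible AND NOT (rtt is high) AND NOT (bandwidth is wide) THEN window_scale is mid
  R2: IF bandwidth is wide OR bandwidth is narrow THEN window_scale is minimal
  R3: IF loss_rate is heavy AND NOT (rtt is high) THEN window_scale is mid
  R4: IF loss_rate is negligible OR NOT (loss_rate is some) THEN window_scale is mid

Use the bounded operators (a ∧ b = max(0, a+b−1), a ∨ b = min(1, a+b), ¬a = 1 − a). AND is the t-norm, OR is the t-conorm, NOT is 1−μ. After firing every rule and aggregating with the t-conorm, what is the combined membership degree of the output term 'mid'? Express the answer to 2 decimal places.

R1: negligible=0.38, ¬high=1−0.80=0.20, ¬wide=1−0.31=0.69; AND[max(0, a+b−1)] → w = 0.00
R2: wide=0.31, narrow=0.89; OR[min(1, a+b)] → w = 1.00
R3: heavy=0.77, ¬high=1−0.80=0.20; AND[max(0, a+b−1)] → w = 0.00
R4: negligible=0.38, ¬some=1−0.55=0.45; OR[min(1, a+b)] → w = 0.83
Rules with consequent 'mid': {R1, R3, R4} → strengths 0.00, 0.00, 0.83
Aggregate via t-conorm [min(1, a+b)]: 0.83

0.83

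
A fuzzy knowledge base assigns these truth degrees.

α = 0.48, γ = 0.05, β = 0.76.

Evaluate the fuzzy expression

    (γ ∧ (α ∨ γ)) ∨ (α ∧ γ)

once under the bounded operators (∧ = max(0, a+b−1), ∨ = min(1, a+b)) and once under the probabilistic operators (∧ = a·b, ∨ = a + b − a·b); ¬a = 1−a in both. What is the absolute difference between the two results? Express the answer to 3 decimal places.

Under bounded:
  α ∨ γ = min(1, a+b) on (0.48, 0.05) = 0.53
  γ ∧ (α ∨ γ) = max(0, a+b−1) on (0.05, 0.53) = 0.00
  α ∧ γ = max(0, a+b−1) on (0.48, 0.05) = 0.00
  (γ ∧ (α ∨ γ)) ∨ (α ∧ γ) = min(1, a+b) on (0.00, 0.00) = 0.00
  → value = 0.0000
Under probabilistic:
  α ∨ γ = a + b − a·b on (0.4800, 0.0500) = 0.5060
  γ ∧ (α ∨ γ) = a·b on (0.0500, 0.5060) = 0.0253
  α ∧ γ = a·b on (0.4800, 0.0500) = 0.0240
  (γ ∧ (α ∨ γ)) ∨ (α ∧ γ) = a + b − a·b on (0.0253, 0.0240) = 0.0487
  → value = 0.0487
|0.0000 − 0.0487| = 0.049

0.049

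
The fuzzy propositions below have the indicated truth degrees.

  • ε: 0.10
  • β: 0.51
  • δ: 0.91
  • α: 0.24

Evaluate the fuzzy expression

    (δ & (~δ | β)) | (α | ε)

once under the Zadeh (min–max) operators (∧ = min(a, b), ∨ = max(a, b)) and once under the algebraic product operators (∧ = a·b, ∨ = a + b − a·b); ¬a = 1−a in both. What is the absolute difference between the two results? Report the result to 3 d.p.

Under Zadeh (min–max):
  ~δ = 1 − 0.91 = 0.09
  ~δ | β = max(a, b) on (0.09, 0.51) = 0.51
  δ & (~δ | β) = min(a, b) on (0.91, 0.51) = 0.51
  α | ε = max(a, b) on (0.24, 0.10) = 0.24
  (δ & (~δ | β)) | (α | ε) = max(a, b) on (0.51, 0.24) = 0.51
  → value = 0.5100
Under algebraic product:
  ~δ = 1 − 0.9100 = 0.0900
  ~δ | β = a + b − a·b on (0.0900, 0.5100) = 0.5541
  δ & (~δ | β) = a·b on (0.9100, 0.5541) = 0.5042
  α | ε = a + b − a·b on (0.2400, 0.1000) = 0.3160
  (δ & (~δ | β)) | (α | ε) = a + b − a·b on (0.5042, 0.3160) = 0.6609
  → value = 0.6609
|0.5100 − 0.6609| = 0.151

0.151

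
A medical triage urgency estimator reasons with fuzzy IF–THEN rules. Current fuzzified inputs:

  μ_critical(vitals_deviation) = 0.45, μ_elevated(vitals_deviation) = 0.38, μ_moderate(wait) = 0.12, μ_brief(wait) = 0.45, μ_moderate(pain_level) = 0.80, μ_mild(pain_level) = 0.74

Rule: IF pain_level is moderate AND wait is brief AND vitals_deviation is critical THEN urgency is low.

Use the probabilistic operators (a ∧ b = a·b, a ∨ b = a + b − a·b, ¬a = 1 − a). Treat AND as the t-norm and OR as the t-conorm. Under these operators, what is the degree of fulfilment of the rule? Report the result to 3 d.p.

firing strength: moderate=0.80, brief=0.45, critical=0.45; AND[a·b] → w = 0.1620

0.162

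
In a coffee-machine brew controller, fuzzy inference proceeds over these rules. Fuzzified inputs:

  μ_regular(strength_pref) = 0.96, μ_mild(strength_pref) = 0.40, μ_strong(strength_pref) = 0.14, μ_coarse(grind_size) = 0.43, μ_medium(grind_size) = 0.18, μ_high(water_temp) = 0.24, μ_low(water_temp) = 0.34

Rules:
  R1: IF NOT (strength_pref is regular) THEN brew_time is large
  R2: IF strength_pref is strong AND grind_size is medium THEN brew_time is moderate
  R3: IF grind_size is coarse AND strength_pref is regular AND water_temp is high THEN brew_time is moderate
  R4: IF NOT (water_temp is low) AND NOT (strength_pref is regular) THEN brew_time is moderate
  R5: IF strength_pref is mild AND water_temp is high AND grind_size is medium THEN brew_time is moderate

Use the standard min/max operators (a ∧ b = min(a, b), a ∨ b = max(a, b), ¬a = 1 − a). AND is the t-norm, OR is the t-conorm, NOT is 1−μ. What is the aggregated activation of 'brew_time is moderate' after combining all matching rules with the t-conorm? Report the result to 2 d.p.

0.24

R1: ¬regular=1−0.96=0.04 → w = 0.04
R2: strong=0.14, medium=0.18; AND[min(a, b)] → w = 0.14
R3: coarse=0.43, regular=0.96, high=0.24; AND[min(a, b)] → w = 0.24
R4: ¬low=1−0.34=0.66, ¬regular=1−0.96=0.04; AND[min(a, b)] → w = 0.04
R5: mild=0.40, high=0.24, medium=0.18; AND[min(a, b)] → w = 0.18
Rules with consequent 'moderate': {R2, R3, R4, R5} → strengths 0.14, 0.24, 0.04, 0.18
Aggregate via t-conorm [max(a, b)]: 0.24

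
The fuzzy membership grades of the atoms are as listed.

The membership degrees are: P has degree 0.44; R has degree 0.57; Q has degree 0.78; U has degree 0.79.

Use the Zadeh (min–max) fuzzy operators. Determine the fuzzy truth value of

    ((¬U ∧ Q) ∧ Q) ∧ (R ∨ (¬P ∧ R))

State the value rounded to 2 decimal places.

¬U = 1 − 0.79 = 0.21
¬U ∧ Q = min(a, b) on (0.21, 0.78) = 0.21
(¬U ∧ Q) ∧ Q = min(a, b) on (0.21, 0.78) = 0.21
¬P = 1 − 0.44 = 0.56
¬P ∧ R = min(a, b) on (0.56, 0.57) = 0.56
R ∨ (¬P ∧ R) = max(a, b) on (0.57, 0.56) = 0.57
((¬U ∧ Q) ∧ Q) ∧ (R ∨ (¬P ∧ R)) = min(a, b) on (0.21, 0.57) = 0.21

0.21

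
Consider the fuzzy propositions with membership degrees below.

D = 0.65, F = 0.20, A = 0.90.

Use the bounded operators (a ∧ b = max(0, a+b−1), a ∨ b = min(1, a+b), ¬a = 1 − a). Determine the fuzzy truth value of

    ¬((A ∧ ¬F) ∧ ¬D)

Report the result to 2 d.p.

¬F = 1 − 0.20 = 0.80
A ∧ ¬F = max(0, a+b−1) on (0.90, 0.80) = 0.70
¬D = 1 − 0.65 = 0.35
(A ∧ ¬F) ∧ ¬D = max(0, a+b−1) on (0.70, 0.35) = 0.05
¬((A ∧ ¬F) ∧ ¬D) = 1 − 0.05 = 0.95

0.95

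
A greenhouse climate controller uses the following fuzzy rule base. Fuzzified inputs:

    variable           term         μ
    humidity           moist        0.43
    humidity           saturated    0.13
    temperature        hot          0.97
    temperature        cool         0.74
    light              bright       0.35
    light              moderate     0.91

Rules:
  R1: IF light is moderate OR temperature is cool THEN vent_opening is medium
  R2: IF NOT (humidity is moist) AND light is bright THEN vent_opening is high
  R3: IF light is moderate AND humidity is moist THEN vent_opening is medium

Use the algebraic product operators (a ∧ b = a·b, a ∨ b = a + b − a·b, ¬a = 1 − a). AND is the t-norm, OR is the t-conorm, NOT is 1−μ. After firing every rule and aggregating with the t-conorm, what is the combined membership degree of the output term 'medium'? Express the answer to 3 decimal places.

0.986

R1: moderate=0.91, cool=0.74; OR[a + b − a·b] → w = 0.9766
R2: ¬moist=1−0.43=0.57, bright=0.35; AND[a·b] → w = 0.1995
R3: moderate=0.91, moist=0.43; AND[a·b] → w = 0.3913
Rules with consequent 'medium': {R1, R3} → strengths 0.9766, 0.3913
Aggregate via t-conorm [a + b − a·b]: 0.9858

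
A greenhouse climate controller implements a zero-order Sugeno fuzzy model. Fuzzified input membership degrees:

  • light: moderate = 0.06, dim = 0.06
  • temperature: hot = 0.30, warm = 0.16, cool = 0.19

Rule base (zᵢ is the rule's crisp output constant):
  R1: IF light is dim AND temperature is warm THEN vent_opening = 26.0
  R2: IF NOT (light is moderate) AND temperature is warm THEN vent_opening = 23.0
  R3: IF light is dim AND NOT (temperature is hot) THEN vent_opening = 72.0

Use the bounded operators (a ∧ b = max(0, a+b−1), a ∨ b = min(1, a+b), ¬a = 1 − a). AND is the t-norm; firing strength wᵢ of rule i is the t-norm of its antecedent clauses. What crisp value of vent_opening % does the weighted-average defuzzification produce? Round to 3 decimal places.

23.000

R1 (z=26.0): dim=0.06, warm=0.16; AND[max(0, a+b−1)] → w = 0.00
R2 (z=23.0): ¬moderate=1−0.06=0.94, warm=0.16; AND[max(0, a+b−1)] → w = 0.10
R3 (z=72.0): dim=0.06, ¬hot=1−0.30=0.70; AND[max(0, a+b−1)] → w = 0.00
Weighted average = (0.00·26.0 + 0.10·23.0 + 0.00·72.0) / (0.00 + 0.10 + 0.00)
  = 2.3000 / 0.1000 = 23.000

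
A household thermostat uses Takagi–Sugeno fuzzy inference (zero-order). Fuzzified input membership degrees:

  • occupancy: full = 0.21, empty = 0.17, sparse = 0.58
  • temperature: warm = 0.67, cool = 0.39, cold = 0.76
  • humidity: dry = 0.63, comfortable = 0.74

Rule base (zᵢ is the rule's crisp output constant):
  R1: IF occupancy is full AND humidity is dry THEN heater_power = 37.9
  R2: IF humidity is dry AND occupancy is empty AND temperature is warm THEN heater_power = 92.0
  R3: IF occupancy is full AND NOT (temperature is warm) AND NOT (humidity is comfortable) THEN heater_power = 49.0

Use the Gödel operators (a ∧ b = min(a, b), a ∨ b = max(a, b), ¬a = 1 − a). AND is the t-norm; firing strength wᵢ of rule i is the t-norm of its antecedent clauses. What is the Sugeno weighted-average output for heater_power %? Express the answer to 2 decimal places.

57.44

R1 (z=37.9): full=0.21, dry=0.63; AND[min(a, b)] → w = 0.21
R2 (z=92.0): dry=0.63, empty=0.17, warm=0.67; AND[min(a, b)] → w = 0.17
R3 (z=49.0): full=0.21, ¬warm=1−0.67=0.33, ¬comfortable=1−0.74=0.26; AND[min(a, b)] → w = 0.21
Weighted average = (0.21·37.9 + 0.17·92.0 + 0.21·49.0) / (0.21 + 0.17 + 0.21)
  = 33.8890 / 0.5900 = 57.44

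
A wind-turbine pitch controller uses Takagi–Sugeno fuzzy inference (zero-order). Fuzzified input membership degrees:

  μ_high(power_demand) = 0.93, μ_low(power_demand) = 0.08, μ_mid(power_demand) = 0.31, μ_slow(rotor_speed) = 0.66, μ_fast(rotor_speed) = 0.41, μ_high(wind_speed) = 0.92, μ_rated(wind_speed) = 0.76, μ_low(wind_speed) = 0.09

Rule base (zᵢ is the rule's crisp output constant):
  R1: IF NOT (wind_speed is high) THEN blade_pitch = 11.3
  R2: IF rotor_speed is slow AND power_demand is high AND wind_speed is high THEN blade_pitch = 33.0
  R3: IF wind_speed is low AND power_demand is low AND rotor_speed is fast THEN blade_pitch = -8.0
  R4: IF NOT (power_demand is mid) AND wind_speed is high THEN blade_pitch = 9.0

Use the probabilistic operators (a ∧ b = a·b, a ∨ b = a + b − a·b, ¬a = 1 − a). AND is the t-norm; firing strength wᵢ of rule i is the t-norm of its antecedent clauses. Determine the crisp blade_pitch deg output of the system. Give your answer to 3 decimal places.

R1 (z=11.3): ¬high=1−0.92=0.08 → w = 0.0800
R2 (z=33.0): slow=0.66, high=0.93, high=0.92; AND[a·b] → w = 0.5647
R3 (z=-8.0): low=0.09, low=0.08, fast=0.41; AND[a·b] → w = 0.0030
R4 (z=9.0): ¬mid=1−0.31=0.69, high=0.92; AND[a·b] → w = 0.6348
Weighted average = (0.0800·11.3 + 0.5647·33.0 + 0.0030·-8.0 + 0.6348·9.0) / (0.0800 + 0.5647 + 0.0030 + 0.6348)
  = 25.2286 / 1.2824 = 19.672

19.672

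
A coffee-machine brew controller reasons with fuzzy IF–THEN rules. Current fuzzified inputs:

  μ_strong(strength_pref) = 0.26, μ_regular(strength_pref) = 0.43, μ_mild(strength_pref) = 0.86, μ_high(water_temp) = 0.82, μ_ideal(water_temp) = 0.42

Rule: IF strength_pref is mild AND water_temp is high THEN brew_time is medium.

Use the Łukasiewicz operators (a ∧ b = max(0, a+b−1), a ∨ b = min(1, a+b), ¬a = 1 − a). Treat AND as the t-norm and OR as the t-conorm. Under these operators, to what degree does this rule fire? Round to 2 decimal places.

firing strength: mild=0.86, high=0.82; AND[max(0, a+b−1)] → w = 0.68

0.68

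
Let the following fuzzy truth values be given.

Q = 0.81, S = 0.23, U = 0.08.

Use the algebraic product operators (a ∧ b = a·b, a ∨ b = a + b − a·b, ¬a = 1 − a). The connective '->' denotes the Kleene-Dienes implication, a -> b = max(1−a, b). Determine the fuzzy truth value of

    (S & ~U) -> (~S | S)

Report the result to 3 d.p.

0.823

~U = 1 − 0.0800 = 0.9200
S & ~U = a·b on (0.2300, 0.9200) = 0.2116
~S = 1 − 0.2300 = 0.7700
~S | S = a + b − a·b on (0.7700, 0.2300) = 0.8229
(S & ~U) -> (~S | S)  [Kleene-Dienes: max(1−a, b)] with a=0.2116, b=0.8229 → 0.8229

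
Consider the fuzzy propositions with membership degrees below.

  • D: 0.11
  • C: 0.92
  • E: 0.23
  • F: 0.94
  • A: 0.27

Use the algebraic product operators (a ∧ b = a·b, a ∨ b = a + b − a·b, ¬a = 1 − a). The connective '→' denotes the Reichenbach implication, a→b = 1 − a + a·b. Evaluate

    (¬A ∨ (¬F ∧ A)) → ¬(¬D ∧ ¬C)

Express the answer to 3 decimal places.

0.948

¬A = 1 − 0.2700 = 0.7300
¬F = 1 − 0.9400 = 0.0600
¬F ∧ A = a·b on (0.0600, 0.2700) = 0.0162
¬A ∨ (¬F ∧ A) = a + b − a·b on (0.7300, 0.0162) = 0.7344
¬D = 1 − 0.1100 = 0.8900
¬C = 1 − 0.9200 = 0.0800
¬D ∧ ¬C = a·b on (0.8900, 0.0800) = 0.0712
¬(¬D ∧ ¬C) = 1 − 0.0712 = 0.9288
(¬A ∨ (¬F ∧ A)) → ¬(¬D ∧ ¬C)  [Reichenbach: 1 − a + a·b] with a=0.7344, b=0.9288 → 0.9477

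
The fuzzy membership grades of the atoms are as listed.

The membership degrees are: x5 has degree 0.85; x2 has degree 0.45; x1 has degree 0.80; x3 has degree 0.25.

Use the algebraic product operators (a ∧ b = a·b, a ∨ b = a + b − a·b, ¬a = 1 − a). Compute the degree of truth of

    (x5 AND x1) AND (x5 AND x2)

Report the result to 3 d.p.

0.260

x5 AND x1 = a·b on (0.8500, 0.8000) = 0.6800
x5 AND x2 = a·b on (0.8500, 0.4500) = 0.3825
(x5 AND x1) AND (x5 AND x2) = a·b on (0.6800, 0.3825) = 0.2601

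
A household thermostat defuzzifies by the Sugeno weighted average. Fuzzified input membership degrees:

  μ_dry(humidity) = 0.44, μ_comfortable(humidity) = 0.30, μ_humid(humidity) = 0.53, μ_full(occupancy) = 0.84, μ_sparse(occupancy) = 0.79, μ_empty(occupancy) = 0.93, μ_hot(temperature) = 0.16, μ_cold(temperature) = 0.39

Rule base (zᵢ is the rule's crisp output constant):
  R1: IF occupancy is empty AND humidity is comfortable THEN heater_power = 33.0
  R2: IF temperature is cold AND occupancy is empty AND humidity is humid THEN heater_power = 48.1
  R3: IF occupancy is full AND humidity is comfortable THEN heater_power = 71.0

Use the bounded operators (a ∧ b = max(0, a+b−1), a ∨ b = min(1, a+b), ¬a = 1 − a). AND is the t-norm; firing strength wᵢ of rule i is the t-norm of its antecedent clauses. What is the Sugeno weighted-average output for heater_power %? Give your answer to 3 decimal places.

47.378

R1 (z=33.0): empty=0.93, comfortable=0.30; AND[max(0, a+b−1)] → w = 0.23
R2 (z=48.1): cold=0.39, empty=0.93, humid=0.53; AND[max(0, a+b−1)] → w = 0.00
R3 (z=71.0): full=0.84, comfortable=0.30; AND[max(0, a+b−1)] → w = 0.14
Weighted average = (0.23·33.0 + 0.00·48.1 + 0.14·71.0) / (0.23 + 0.00 + 0.14)
  = 17.5300 / 0.3700 = 47.378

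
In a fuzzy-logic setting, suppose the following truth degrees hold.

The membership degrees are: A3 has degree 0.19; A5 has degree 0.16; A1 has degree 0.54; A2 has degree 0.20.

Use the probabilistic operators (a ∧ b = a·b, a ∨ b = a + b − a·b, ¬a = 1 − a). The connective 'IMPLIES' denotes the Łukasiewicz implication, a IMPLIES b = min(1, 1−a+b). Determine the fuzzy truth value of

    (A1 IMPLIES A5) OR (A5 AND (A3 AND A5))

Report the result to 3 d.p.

A1 IMPLIES A5  [Łukasiewicz: min(1, 1−a+b)] with a=0.5400, b=0.1600 → 0.6200
A3 AND A5 = a·b on (0.1900, 0.1600) = 0.0304
A5 AND (A3 AND A5) = a·b on (0.1600, 0.0304) = 0.0049
(A1 IMPLIES A5) OR (A5 AND (A3 AND A5)) = a + b − a·b on (0.6200, 0.0049) = 0.6218

0.622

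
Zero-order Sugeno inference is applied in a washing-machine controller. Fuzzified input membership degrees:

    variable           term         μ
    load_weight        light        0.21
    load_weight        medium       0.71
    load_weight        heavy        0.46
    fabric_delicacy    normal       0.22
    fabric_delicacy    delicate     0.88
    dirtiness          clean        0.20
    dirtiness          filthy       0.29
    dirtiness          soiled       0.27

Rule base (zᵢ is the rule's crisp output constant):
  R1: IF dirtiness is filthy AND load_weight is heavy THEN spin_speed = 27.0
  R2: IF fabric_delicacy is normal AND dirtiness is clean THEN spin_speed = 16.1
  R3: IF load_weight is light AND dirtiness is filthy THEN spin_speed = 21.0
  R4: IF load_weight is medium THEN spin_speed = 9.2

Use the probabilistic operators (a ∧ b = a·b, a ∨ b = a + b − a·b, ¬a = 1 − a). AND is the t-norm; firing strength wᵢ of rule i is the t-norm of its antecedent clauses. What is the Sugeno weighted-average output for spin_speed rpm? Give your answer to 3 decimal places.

R1 (z=27.0): filthy=0.29, heavy=0.46; AND[a·b] → w = 0.1334
R2 (z=16.1): normal=0.22, clean=0.20; AND[a·b] → w = 0.0440
R3 (z=21.0): light=0.21, filthy=0.29; AND[a·b] → w = 0.0609
R4 (z=9.2): medium=0.71 → w = 0.7100
Weighted average = (0.1334·27.0 + 0.0440·16.1 + 0.0609·21.0 + 0.7100·9.2) / (0.1334 + 0.0440 + 0.0609 + 0.7100)
  = 12.1211 / 0.9483 = 12.782

12.782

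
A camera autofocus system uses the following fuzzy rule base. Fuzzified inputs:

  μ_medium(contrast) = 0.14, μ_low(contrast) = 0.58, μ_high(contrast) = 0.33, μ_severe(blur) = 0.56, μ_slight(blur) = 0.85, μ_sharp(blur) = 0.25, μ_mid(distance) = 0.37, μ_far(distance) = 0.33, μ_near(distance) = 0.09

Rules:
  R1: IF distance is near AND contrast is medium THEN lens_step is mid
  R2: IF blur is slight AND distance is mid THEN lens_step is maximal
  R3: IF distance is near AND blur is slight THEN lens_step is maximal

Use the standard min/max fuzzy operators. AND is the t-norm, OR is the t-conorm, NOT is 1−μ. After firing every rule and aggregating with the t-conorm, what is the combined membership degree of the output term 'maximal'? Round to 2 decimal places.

0.37

R1: near=0.09, medium=0.14; AND[min(a, b)] → w = 0.09
R2: slight=0.85, mid=0.37; AND[min(a, b)] → w = 0.37
R3: near=0.09, slight=0.85; AND[min(a, b)] → w = 0.09
Rules with consequent 'maximal': {R2, R3} → strengths 0.37, 0.09
Aggregate via t-conorm [max(a, b)]: 0.37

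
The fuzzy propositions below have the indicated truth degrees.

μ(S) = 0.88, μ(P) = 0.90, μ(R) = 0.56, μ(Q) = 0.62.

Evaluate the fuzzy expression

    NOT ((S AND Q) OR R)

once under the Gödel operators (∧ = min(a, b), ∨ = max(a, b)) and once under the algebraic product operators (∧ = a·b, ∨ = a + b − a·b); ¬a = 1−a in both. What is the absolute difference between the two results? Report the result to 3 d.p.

Under Gödel:
  S AND Q = min(a, b) on (0.88, 0.62) = 0.62
  (S AND Q) OR R = max(a, b) on (0.62, 0.56) = 0.62
  NOT ((S AND Q) OR R) = 1 − 0.62 = 0.38
  → value = 0.3800
Under algebraic product:
  S AND Q = a·b on (0.8800, 0.6200) = 0.5456
  (S AND Q) OR R = a + b − a·b on (0.5456, 0.5600) = 0.8001
  NOT ((S AND Q) OR R) = 1 − 0.8001 = 0.1999
  → value = 0.1999
|0.3800 − 0.1999| = 0.180

0.180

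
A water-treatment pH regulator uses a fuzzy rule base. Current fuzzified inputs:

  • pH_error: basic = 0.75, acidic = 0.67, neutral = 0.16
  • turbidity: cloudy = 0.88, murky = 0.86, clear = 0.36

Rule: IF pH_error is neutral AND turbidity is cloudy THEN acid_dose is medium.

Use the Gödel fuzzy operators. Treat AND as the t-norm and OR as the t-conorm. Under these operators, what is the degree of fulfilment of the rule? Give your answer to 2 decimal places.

firing strength: neutral=0.16, cloudy=0.88; AND[min(a, b)] → w = 0.16

0.16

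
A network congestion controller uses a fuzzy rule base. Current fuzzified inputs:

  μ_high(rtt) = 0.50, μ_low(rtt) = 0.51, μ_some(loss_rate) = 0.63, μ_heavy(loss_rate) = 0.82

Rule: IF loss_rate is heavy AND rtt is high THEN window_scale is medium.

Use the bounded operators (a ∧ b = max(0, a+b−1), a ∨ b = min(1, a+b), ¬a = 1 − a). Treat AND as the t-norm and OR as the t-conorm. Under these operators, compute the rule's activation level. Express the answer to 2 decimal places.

0.32

firing strength: heavy=0.82, high=0.50; AND[max(0, a+b−1)] → w = 0.32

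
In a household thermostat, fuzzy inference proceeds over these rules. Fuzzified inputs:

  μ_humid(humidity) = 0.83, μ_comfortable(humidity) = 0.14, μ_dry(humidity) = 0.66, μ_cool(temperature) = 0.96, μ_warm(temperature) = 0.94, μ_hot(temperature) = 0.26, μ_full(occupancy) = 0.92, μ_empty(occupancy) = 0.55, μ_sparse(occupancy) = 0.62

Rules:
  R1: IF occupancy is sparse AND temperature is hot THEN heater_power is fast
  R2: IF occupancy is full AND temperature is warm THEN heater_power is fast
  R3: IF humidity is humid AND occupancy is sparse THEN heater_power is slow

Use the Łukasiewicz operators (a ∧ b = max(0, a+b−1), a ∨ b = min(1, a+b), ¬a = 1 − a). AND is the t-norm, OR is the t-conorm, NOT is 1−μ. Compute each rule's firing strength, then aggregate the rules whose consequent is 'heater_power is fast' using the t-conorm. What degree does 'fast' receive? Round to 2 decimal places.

0.86

R1: sparse=0.62, hot=0.26; AND[max(0, a+b−1)] → w = 0.00
R2: full=0.92, warm=0.94; AND[max(0, a+b−1)] → w = 0.86
R3: humid=0.83, sparse=0.62; AND[max(0, a+b−1)] → w = 0.45
Rules with consequent 'fast': {R1, R2} → strengths 0.00, 0.86
Aggregate via t-conorm [min(1, a+b)]: 0.86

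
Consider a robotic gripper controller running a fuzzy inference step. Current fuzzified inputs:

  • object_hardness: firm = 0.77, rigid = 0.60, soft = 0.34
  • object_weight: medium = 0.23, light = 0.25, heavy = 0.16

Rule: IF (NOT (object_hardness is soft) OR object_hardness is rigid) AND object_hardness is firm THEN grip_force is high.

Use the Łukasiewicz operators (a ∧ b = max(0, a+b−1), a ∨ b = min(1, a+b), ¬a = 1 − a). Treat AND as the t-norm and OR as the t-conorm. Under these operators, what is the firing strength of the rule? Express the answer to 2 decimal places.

0.77

firing strength: (¬soft=1−0.34=0.66 OR rigid=0.60) = 1.00; AND[max(0, a+b−1)] with firm=0.77 → w = 0.77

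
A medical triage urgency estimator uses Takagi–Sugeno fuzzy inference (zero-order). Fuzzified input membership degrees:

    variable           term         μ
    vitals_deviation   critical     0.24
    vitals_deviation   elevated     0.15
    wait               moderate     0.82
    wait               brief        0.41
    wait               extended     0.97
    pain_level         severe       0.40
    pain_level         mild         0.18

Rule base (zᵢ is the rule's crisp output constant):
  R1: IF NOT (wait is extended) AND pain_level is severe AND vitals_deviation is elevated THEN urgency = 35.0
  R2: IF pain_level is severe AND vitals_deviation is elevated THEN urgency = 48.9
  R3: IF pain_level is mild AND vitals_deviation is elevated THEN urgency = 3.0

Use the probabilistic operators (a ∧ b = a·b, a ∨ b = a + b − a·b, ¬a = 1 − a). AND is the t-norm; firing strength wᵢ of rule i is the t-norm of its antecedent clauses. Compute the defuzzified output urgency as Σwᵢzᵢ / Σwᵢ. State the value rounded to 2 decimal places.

34.66

R1 (z=35.0): ¬extended=1−0.97=0.03, severe=0.40, elevated=0.15; AND[a·b] → w = 0.0018
R2 (z=48.9): severe=0.40, elevated=0.15; AND[a·b] → w = 0.0600
R3 (z=3.0): mild=0.18, elevated=0.15; AND[a·b] → w = 0.0270
Weighted average = (0.0018·35.0 + 0.0600·48.9 + 0.0270·3.0) / (0.0018 + 0.0600 + 0.0270)
  = 3.0780 / 0.0888 = 34.66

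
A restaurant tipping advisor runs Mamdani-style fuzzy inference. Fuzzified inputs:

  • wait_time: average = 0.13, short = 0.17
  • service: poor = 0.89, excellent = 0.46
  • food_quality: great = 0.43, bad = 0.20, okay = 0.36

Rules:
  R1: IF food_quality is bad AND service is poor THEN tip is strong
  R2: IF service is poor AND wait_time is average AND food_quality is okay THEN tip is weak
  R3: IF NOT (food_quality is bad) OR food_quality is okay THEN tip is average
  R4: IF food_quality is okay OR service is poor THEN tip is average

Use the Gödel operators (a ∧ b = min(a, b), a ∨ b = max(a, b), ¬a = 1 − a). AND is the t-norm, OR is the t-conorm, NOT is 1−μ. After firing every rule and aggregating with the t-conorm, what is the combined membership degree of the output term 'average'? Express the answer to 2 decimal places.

R1: bad=0.20, poor=0.89; AND[min(a, b)] → w = 0.20
R2: poor=0.89, average=0.13, okay=0.36; AND[min(a, b)] → w = 0.13
R3: ¬bad=1−0.20=0.80, okay=0.36; OR[max(a, b)] → w = 0.80
R4: okay=0.36, poor=0.89; OR[max(a, b)] → w = 0.89
Rules with consequent 'average': {R3, R4} → strengths 0.80, 0.89
Aggregate via t-conorm [max(a, b)]: 0.89

0.89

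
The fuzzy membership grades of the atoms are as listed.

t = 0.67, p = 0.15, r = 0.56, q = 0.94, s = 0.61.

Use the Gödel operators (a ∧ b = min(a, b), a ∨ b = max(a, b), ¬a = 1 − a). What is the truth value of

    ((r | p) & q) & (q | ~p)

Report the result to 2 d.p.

r | p = max(a, b) on (0.56, 0.15) = 0.56
(r | p) & q = min(a, b) on (0.56, 0.94) = 0.56
~p = 1 − 0.15 = 0.85
q | ~p = max(a, b) on (0.94, 0.85) = 0.94
((r | p) & q) & (q | ~p) = min(a, b) on (0.56, 0.94) = 0.56

0.56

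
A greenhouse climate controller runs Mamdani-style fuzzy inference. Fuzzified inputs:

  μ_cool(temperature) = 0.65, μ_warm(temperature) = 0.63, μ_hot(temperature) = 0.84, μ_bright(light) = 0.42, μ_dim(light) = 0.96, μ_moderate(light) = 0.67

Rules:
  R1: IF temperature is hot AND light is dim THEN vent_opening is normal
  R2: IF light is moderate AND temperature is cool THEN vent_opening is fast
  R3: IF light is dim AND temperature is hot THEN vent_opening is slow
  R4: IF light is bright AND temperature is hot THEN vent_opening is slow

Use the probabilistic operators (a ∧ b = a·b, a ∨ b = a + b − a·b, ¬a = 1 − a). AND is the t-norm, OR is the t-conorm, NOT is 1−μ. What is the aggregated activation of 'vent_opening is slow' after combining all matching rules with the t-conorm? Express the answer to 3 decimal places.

R1: hot=0.84, dim=0.96; AND[a·b] → w = 0.8064
R2: moderate=0.67, cool=0.65; AND[a·b] → w = 0.4355
R3: dim=0.96, hot=0.84; AND[a·b] → w = 0.8064
R4: bright=0.42, hot=0.84; AND[a·b] → w = 0.3528
Rules with consequent 'slow': {R3, R4} → strengths 0.8064, 0.3528
Aggregate via t-conorm [a + b − a·b]: 0.8747

0.875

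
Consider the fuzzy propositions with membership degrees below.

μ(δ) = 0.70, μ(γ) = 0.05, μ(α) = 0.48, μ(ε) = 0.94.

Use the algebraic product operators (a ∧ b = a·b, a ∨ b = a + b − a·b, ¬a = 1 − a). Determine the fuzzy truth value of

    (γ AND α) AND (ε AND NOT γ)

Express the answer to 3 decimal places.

0.021

γ AND α = a·b on (0.0500, 0.4800) = 0.0240
NOT γ = 1 − 0.0500 = 0.9500
ε AND NOT γ = a·b on (0.9400, 0.9500) = 0.8930
(γ AND α) AND (ε AND NOT γ) = a·b on (0.0240, 0.8930) = 0.0214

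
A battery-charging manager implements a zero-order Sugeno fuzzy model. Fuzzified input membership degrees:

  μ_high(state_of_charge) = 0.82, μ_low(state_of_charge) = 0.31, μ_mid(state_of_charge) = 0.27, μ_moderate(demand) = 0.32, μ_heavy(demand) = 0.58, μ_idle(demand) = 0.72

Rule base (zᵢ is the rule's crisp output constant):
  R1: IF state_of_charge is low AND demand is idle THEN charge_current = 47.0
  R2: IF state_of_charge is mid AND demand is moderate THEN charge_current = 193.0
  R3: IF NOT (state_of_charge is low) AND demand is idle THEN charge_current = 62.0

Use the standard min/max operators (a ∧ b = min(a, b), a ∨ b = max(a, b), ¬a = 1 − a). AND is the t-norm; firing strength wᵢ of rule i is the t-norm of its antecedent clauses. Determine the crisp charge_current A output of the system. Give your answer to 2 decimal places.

86.19

R1 (z=47.0): low=0.31, idle=0.72; AND[min(a, b)] → w = 0.31
R2 (z=193.0): mid=0.27, moderate=0.32; AND[min(a, b)] → w = 0.27
R3 (z=62.0): ¬low=1−0.31=0.69, idle=0.72; AND[min(a, b)] → w = 0.69
Weighted average = (0.31·47.0 + 0.27·193.0 + 0.69·62.0) / (0.31 + 0.27 + 0.69)
  = 109.4600 / 1.2700 = 86.19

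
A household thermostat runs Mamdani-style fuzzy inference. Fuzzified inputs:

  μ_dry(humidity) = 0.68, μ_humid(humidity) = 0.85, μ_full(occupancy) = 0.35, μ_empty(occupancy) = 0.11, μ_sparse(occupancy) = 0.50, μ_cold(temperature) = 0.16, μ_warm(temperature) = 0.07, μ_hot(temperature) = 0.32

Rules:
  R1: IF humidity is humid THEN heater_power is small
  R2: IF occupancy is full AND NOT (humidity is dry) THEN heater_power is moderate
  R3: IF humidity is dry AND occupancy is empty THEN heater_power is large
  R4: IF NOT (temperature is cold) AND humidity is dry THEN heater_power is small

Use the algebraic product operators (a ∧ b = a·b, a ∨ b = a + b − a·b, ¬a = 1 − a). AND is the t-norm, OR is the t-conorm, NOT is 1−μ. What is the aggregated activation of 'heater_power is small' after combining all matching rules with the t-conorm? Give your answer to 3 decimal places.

0.936

R1: humid=0.85 → w = 0.8500
R2: full=0.35, ¬dry=1−0.68=0.32; AND[a·b] → w = 0.1120
R3: dry=0.68, empty=0.11; AND[a·b] → w = 0.0748
R4: ¬cold=1−0.16=0.84, dry=0.68; AND[a·b] → w = 0.5712
Rules with consequent 'small': {R1, R4} → strengths 0.8500, 0.5712
Aggregate via t-conorm [a + b − a·b]: 0.9357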